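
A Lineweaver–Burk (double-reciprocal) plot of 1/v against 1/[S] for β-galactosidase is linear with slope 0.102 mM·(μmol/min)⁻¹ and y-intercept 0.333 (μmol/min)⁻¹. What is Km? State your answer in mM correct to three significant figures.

y-intercept = 1/Vmax ⇒ Vmax = 3.00 μmol/min; slope = Km/Vmax ⇒ Km = slope × Vmax.
Km = 0.102 × 3.00 = 0.306 mM.

0.306 mM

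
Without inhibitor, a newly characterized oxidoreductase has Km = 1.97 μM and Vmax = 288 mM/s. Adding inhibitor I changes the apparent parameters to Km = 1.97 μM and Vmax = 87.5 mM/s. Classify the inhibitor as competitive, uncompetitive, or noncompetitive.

noncompetitive

Vmax decreases (288 → 87.5 mM/s) while Km is unchanged — pure noncompetitive inhibition.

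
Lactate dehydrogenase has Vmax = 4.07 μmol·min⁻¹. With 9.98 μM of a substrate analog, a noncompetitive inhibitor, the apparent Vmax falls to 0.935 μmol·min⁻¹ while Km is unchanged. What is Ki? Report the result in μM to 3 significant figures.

2.98 μM

Noncompetitive: Vmax,app = Vmax/α with α = 1 + [I]/Ki.
α = Vmax/Vmax,app = 4.07/0.935 = 4.353.
Since α = 1 + [I]/Ki, [I]/Ki = 4.353 − 1 = 3.353 and Ki = 9.98/3.353 = 2.98 μM.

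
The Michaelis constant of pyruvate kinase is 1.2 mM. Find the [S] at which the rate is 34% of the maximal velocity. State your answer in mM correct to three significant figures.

v/Vmax = [S]/(Km+[S]) = 0.34, so [S] = Km·0.34/(1 − 0.34) = 1.2 × 0.5152.
[S] = 0.618 mM.

0.618 mM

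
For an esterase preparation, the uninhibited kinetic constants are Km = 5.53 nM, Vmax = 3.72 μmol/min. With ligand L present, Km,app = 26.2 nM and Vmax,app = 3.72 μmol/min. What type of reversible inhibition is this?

Km increases (5.53 → 26.2 nM) while Vmax is unchanged — the hallmark of competitive inhibition.

competitive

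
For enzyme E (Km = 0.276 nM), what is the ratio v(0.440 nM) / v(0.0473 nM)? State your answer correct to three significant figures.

Since Vmax cancels, v₂/v₁ = [S]₂(Km+[S]₁) / [S]₁(Km+[S]₂).
= 0.440×(0.276+0.0473) / (0.0473×(0.276+0.440)) = 0.1423/0.03387 = 4.20.

4.20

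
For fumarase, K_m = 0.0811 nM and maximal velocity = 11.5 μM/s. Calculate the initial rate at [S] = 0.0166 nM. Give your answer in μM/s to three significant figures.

[S]/(Km+[S]) = 0.0166/0.09770 = 0.1699, the fractional saturation.
v = 0.1699 × Vmax = 0.1699 × 11.5 = 1.95 μM/s.

1.95 μM/s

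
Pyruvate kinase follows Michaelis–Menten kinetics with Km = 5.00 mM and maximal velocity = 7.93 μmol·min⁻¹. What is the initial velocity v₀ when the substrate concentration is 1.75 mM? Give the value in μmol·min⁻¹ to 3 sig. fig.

v = Vmax·[S]/(Km + [S]) = 7.93 × 1.75 / (5.00 + 1.75)
  = 13.88 / 6.750 = 2.06 μmol·min⁻¹.

2.06 μmol·min⁻¹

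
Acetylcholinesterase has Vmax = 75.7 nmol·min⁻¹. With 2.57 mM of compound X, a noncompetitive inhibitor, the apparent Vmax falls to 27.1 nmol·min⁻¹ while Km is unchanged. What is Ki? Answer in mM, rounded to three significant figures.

Noncompetitive: Vmax,app = Vmax/α with α = 1 + [I]/Ki.
α = Vmax/Vmax,app = 75.7/27.1 = 2.793.
Since α = 1 + [I]/Ki, [I]/Ki = 2.793 − 1 = 1.793 and Ki = 2.57/1.793 = 1.43 mM.

1.43 mM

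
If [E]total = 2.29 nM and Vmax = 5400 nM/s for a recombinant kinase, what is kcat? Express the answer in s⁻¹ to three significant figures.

kcat = Vmax/[E]total = 5400 nM/s / 2.29 nM = 2360 s⁻¹.

2360 s⁻¹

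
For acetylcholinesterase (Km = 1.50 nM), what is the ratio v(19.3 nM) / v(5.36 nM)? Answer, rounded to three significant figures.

1.19

Since Vmax cancels, v₂/v₁ = [S]₂(Km+[S]₁) / [S]₁(Km+[S]₂).
= 19.3×(1.50+5.36) / (5.36×(1.50+19.3)) = 132.4/111.5 = 1.19.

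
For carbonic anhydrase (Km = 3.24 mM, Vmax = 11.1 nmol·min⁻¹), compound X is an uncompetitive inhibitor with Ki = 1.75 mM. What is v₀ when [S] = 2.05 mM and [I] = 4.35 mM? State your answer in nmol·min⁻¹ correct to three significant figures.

2.19 nmol·min⁻¹

With α = 1 + [I]/Ki = 1 + 4.35/1.75 = 3.486, the uncompetitive rate law is v = (Vmax/α)·[S] / (Km/α + [S]).
v = (11.1/3.486)×2.05 / (3.24/3.486 + 2.05) = 6.528/2.980 = 2.19 nmol·min⁻¹.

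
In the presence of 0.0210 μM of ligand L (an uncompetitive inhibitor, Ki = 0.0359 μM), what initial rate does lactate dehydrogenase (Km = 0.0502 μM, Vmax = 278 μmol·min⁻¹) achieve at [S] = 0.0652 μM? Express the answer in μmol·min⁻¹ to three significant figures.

With α = 1 + [I]/Ki = 1 + 0.0210/0.0359 = 1.585, the uncompetitive rate law is v = (Vmax/α)·[S] / (Km/α + [S]).
v = (278/1.585)×0.0652 / (0.0502/1.585 + 0.0652) = 11.44/0.09687 = 118 μmol·min⁻¹.

118 μmol·min⁻¹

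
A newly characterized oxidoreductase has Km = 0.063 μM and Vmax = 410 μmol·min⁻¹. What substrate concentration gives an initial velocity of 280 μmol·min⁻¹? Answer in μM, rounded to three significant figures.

0.136 μM

The required fractional saturation is v/Vmax = 280/410 = 0.6829.
Then [S]/(Km+[S]) = 0.6829 ⇒ [S] = 0.063 × 0.6829/(1 − 0.6829) = 0.136 μM.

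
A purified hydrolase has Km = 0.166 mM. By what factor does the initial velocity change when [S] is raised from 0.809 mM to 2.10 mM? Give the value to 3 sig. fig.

The fractional saturations are [S]/(Km+[S]) = 0.809/0.9750 = 0.8297 and 2.10/2.266 = 0.9267.
v₂/v₁ is just their ratio: 0.9267/0.8297 = 1.12.

1.12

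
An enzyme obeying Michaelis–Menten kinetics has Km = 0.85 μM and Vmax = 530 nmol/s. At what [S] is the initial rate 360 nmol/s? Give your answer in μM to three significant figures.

The required fractional saturation is v/Vmax = 360/530 = 0.6792.
Then [S]/(Km+[S]) = 0.6792 ⇒ [S] = 0.85 × 0.6792/(1 − 0.6792) = 1.80 μM.

1.80 μM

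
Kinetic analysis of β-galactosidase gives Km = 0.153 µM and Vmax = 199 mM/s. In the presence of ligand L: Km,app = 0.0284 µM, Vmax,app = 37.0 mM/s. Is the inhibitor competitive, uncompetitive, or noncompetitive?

uncompetitive

Both Km and Vmax decrease by the same factor (~5.38-fold) — characteristic of uncompetitive inhibition.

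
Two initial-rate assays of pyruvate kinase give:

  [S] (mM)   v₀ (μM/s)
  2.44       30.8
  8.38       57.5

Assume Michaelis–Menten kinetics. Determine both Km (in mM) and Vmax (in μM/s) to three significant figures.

Km = 4.63 mM; Vmax = 89.3 μM/s

From v = Vmax[S]/(Km+[S]), each point gives Vmax = v(Km+[S])/[S].
Equating: 30.8(Km+2.44)/2.44 = 57.5(Km+8.38)/8.38.
12.62·Km + 30.8 = 6.862·Km + 57.5, so (12.62 − 6.862)·Km = 57.5 − 30.8.
Km = 26.70/5.761 = 4.63 mM; then Vmax = 30.8(4.63+2.44)/2.44 = 89.3 μM/s.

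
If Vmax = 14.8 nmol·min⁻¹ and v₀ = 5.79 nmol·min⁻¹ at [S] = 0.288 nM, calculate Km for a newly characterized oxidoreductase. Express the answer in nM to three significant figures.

0.448 nM

From v = Vmax[S]/(Km+[S]), Km = [S](Vmax − v)/v.
Km = 0.288 × (14.8 − 5.79) / 5.79 = 2.595/5.79 = 0.448 nM.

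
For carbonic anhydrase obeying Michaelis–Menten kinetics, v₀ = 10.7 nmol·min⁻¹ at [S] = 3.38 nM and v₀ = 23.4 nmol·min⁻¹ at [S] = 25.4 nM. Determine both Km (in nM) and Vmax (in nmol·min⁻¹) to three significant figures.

Km = 5.66 nM; Vmax = 28.6 nmol·min⁻¹

From v = Vmax[S]/(Km+[S]), each point gives Vmax = v(Km+[S])/[S].
Equating: 10.7(Km+3.38)/3.38 = 23.4(Km+25.4)/25.4.
3.166·Km + 10.7 = 0.9213·Km + 23.4, so (3.166 − 0.9213)·Km = 23.4 − 10.7.
Km = 12.70/2.244 = 5.66 nM; then Vmax = 10.7(5.66+3.38)/3.38 = 28.6 nmol·min⁻¹.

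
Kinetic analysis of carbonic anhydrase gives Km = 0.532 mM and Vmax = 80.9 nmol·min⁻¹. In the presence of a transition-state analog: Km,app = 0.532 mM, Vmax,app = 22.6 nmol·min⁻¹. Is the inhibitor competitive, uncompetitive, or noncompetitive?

Vmax decreases (80.9 → 22.6 nmol·min⁻¹) while Km is unchanged — pure noncompetitive inhibition.

noncompetitive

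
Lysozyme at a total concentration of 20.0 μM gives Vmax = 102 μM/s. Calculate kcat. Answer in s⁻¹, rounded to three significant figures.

5.10 s⁻¹

kcat = Vmax/[E]total = 102 μM/s / 20.0 μM = 5.10 s⁻¹.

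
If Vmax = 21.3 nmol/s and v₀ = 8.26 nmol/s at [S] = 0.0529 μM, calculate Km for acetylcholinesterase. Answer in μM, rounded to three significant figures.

v/Vmax = 8.26/21.3 = 0.3878 = [S]/(Km+[S]).
So Km + [S] = [S]/0.3878 = 0.1364 μM, giving Km = 0.1364 − 0.0529 = 0.0835 μM.

0.0835 μM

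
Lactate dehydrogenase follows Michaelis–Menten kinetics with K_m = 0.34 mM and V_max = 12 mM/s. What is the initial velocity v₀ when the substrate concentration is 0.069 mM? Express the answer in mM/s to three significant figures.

2.02 mM/s

[S]/(Km+[S]) = 0.069/0.4090 = 0.1687, the fractional saturation.
v = 0.1687 × Vmax = 0.1687 × 12 = 2.02 mM/s.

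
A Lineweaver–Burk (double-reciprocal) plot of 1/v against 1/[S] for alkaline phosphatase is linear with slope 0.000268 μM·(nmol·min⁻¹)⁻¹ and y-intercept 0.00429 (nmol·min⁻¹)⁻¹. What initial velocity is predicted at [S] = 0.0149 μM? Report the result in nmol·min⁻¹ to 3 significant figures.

44.9 nmol·min⁻¹

The y-intercept is 1/Vmax, so Vmax = 1/0.00429 = 233 nmol·min⁻¹.
The slope is Km/Vmax, so Km = 0.000268 × 233 = 0.0625 μM.
Then v = 233 × 0.0149/(0.0625 + 0.0149) = 44.9 nmol·min⁻¹.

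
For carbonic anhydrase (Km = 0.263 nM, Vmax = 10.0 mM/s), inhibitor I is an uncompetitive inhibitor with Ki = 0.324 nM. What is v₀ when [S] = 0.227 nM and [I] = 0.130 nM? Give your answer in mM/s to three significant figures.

3.91 mM/s

α = 1 + [I]/Ki = 1 + 0.130/0.324 = 1.401.
For an uncompetitive inhibitor, both parameters are divided by α, giving Vmax/α and Km/α: Km,app = 0.188 nM, Vmax,app = 7.14 mM/s.
v = Vmax,app·[S]/(Km,app + [S]) = 7.14 × 0.227/(0.188 + 0.227) = 3.91 mM/s.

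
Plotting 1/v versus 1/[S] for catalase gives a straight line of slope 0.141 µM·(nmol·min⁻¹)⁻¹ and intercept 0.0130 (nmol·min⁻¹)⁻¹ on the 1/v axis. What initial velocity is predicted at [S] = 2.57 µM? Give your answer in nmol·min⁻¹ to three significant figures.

The y-intercept is 1/Vmax, so Vmax = 1/0.0130 = 76.9 nmol·min⁻¹.
The slope is Km/Vmax, so Km = 0.141 × 76.9 = 10.8 µM.
Then v = 76.9 × 2.57/(10.8 + 2.57) = 14.7 nmol·min⁻¹.

14.7 nmol·min⁻¹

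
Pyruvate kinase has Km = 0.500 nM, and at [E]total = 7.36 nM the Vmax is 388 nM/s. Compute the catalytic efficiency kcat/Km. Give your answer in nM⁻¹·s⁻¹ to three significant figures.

kcat = Vmax/[E]total = 388/7.36 = 52.7 s⁻¹.
kcat/Km = 52.7/0.500 = 105 nM⁻¹·s⁻¹.

105 nM⁻¹·s⁻¹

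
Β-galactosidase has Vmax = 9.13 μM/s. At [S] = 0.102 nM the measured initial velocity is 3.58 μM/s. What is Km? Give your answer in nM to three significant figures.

From v = Vmax[S]/(Km+[S]), Km = [S](Vmax − v)/v.
Km = 0.102 × (9.13 − 3.58) / 3.58 = 0.5661/3.58 = 0.158 nM.

0.158 nM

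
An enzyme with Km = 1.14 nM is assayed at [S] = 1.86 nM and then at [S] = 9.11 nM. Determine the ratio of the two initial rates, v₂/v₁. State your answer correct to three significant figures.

1.43

The fractional saturations are [S]/(Km+[S]) = 1.86/3.000 = 0.6200 and 9.11/10.25 = 0.8888.
v₂/v₁ is just their ratio: 0.8888/0.6200 = 1.43.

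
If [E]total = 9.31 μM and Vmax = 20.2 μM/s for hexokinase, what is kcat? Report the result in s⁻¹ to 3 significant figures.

2.17 s⁻¹

kcat = Vmax/[E]total = 20.2 μM/s / 9.31 μM = 2.17 s⁻¹.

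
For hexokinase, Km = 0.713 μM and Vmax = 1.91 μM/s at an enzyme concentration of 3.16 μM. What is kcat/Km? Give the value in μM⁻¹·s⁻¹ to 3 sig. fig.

0.848 μM⁻¹·s⁻¹

kcat = Vmax/[E]total = 1.91/3.16 = 0.604 s⁻¹.
kcat/Km = 0.604/0.713 = 0.848 μM⁻¹·s⁻¹.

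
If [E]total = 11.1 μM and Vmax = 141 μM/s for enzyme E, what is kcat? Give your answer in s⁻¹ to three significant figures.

12.7 s⁻¹

kcat = Vmax/[E]total = 141 μM/s / 11.1 μM = 12.7 s⁻¹.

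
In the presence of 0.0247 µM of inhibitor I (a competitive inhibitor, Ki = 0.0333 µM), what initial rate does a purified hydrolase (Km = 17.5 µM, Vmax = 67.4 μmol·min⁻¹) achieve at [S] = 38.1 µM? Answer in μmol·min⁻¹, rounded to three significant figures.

37.4 μmol·min⁻¹

α = 1 + [I]/Ki = 1 + 0.0247/0.0333 = 1.742.
For a competitive inhibitor, Vmax is unchanged and the apparent Km becomes α·Km: Km,app = 30.5 µM, Vmax,app = 67.4 μmol·min⁻¹.
v = Vmax,app·[S]/(Km,app + [S]) = 67.4 × 38.1/(30.5 + 38.1) = 37.4 μmol·min⁻¹.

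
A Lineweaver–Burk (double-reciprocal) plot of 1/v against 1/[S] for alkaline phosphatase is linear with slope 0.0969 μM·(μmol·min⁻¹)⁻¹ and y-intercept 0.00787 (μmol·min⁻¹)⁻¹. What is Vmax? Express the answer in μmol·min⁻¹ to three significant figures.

The y-intercept of a Lineweaver–Burk plot equals 1/Vmax, so Vmax = 1/0.00787 = 127 μmol·min⁻¹.

127 μmol·min⁻¹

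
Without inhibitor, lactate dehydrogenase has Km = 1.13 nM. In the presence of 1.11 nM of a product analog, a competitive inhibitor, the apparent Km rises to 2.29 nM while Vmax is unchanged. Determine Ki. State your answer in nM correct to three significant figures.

1.08 nM

Competitive: Km,app = α·Km with α = 1 + [I]/Ki.
α = Km,app/Km = 2.29/1.13 = 2.027.
Since α = 1 + [I]/Ki, [I]/Ki = 2.027 − 1 = 1.027 and Ki = 1.11/1.027 = 1.08 nM.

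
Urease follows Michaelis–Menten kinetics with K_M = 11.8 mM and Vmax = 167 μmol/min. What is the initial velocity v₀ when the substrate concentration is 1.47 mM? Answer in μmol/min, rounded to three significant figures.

18.5 μmol/min

[S]/(Km+[S]) = 1.47/13.27 = 0.1108, the fractional saturation.
v = 0.1108 × Vmax = 0.1108 × 167 = 18.5 μmol/min.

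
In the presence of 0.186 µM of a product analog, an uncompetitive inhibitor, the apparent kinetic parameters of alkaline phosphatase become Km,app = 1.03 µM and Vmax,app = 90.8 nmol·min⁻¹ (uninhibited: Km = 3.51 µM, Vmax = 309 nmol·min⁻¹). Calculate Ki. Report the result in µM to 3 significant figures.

Uncompetitive: Vmax,app = Vmax/α (and Km,app = Km/α) with α = 1 + [I]/Ki.
α = Vmax/Vmax,app = 309/90.8 = 3.403.
Ki = [I]/(α − 1) = 0.186/2.403 = 0.0774 µM.

0.0774 µM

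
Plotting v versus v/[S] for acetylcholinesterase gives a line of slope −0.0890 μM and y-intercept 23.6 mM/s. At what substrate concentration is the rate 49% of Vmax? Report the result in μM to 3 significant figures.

The Eadie–Hofstee slope gives Km = 0.0890 μM (slope = −Km).
v/Vmax = [S]/(Km+[S]) = 0.49 ⇒ [S] = Km·0.49/(1−0.49) = 0.0890 × 0.9608 = 0.0855 μM.

0.0855 μM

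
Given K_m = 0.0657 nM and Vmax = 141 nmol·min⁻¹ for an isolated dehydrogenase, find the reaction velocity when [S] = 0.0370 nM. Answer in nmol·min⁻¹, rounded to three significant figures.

[S]/(Km+[S]) = 0.0370/0.1027 = 0.3603, the fractional saturation.
v = 0.3603 × Vmax = 0.3603 × 141 = 50.8 nmol·min⁻¹.

50.8 nmol·min⁻¹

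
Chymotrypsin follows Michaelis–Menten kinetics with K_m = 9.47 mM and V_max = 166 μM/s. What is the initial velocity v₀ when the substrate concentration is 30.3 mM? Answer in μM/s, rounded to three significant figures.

[S]/(Km+[S]) = 30.3/39.77 = 0.7619, the fractional saturation.
v = 0.7619 × Vmax = 0.7619 × 166 = 126 μM/s.

126 μM/s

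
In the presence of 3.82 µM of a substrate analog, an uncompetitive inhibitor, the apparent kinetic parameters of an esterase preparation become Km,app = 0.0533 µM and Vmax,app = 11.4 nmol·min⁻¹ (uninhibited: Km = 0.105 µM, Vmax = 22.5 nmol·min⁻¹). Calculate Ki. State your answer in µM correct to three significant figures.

3.92 µM

Uncompetitive: Vmax,app = Vmax/α (and Km,app = Km/α) with α = 1 + [I]/Ki.
α = Vmax/Vmax,app = 22.5/11.4 = 1.974.
Since α = 1 + [I]/Ki, [I]/Ki = 1.974 − 1 = 0.9737 and Ki = 3.82/0.9737 = 3.92 µM.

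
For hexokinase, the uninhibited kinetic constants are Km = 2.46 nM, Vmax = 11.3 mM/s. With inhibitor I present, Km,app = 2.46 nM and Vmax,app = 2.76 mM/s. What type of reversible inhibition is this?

Vmax decreases (11.3 → 2.76 mM/s) while Km is unchanged — pure noncompetitive inhibition.

noncompetitive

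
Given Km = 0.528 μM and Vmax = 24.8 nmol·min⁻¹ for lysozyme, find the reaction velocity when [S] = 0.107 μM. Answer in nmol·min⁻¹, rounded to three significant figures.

4.18 nmol·min⁻¹

v = Vmax·[S]/(Km + [S]) = 24.8 × 0.107 / (0.528 + 0.107)
  = 2.654 / 0.6350 = 4.18 nmol·min⁻¹.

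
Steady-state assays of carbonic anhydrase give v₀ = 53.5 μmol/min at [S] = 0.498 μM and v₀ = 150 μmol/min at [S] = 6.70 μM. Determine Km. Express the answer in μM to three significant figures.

1.13 μM

In reciprocal form, 1/v = (Km/Vmax)·(1/[S]) + 1/Vmax. The two points give (1/[S], 1/v) = (2.008, 0.01869) and (0.1493, 0.006667).
Slope = (0.01869 − 0.006667)/(2.008 − 0.1493) = 0.006469; intercept = 0.01869 − 0.006469×2.008 = 0.005701.
Vmax = 1/intercept = 175 μmol/min; Km = slope × Vmax = 0.006469 × 175 = 1.13 μM.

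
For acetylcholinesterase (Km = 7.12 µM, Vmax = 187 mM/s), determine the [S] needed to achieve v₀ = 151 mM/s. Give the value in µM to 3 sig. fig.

The required fractional saturation is v/Vmax = 151/187 = 0.8075.
Then [S]/(Km+[S]) = 0.8075 ⇒ [S] = 7.12 × 0.8075/(1 − 0.8075) = 29.9 µM.

29.9 µM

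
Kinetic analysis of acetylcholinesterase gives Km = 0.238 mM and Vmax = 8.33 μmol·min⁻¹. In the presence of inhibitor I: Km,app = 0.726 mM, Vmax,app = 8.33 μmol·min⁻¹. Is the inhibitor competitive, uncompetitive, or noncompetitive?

Km increases (0.238 → 0.726 mM) while Vmax is unchanged — the hallmark of competitive inhibition.

competitive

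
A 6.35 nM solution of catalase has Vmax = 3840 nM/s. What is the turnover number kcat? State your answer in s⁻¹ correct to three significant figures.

605 s⁻¹

kcat = Vmax/[E]total = 3840 nM/s / 6.35 nM = 605 s⁻¹.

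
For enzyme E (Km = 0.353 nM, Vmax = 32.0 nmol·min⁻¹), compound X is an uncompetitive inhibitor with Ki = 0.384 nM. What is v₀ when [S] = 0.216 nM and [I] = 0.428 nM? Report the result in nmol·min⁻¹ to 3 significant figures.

8.54 nmol·min⁻¹

α = 1 + [I]/Ki = 1 + 0.428/0.384 = 2.115.
For an uncompetitive inhibitor, both parameters are divided by α, giving Vmax/α and Km/α: Km,app = 0.167 nM, Vmax,app = 15.1 nmol·min⁻¹.
v = Vmax,app·[S]/(Km,app + [S]) = 15.1 × 0.216/(0.167 + 0.216) = 8.54 nmol·min⁻¹.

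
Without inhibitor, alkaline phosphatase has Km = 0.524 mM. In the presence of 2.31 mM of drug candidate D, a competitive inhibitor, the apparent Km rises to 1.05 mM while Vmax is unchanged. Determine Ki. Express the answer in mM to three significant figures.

2.30 mM

Competitive: Km,app = α·Km with α = 1 + [I]/Ki.
α = Km,app/Km = 1.05/0.524 = 2.004.
Since α = 1 + [I]/Ki, [I]/Ki = 2.004 − 1 = 1.004 and Ki = 2.31/1.004 = 2.30 mM.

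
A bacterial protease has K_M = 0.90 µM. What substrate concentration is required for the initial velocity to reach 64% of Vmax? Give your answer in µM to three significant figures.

1.60 µM

v/Vmax = [S]/(Km+[S]) = 0.64, so [S] = Km·0.64/(1 − 0.64) = 0.90 × 1.778.
[S] = 1.60 µM.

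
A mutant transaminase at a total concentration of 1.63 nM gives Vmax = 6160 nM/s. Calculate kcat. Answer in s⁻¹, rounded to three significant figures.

3780 s⁻¹

kcat = Vmax/[E]total = 6160 nM/s / 1.63 nM = 3780 s⁻¹.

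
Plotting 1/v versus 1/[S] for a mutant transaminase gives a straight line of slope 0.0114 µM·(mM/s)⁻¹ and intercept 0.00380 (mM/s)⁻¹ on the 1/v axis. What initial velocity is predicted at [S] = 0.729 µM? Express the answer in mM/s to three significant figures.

The y-intercept is 1/Vmax, so Vmax = 1/0.00380 = 263 mM/s.
The slope is Km/Vmax, so Km = 0.0114 × 263 = 3.00 µM.
Then v = 263 × 0.729/(3.00 + 0.729) = 51.4 mM/s.

51.4 mM/s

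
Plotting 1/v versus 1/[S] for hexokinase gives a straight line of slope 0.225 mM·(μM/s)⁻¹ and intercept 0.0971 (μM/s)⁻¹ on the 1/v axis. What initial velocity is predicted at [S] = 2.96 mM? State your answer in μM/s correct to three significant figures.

5.78 μM/s

The y-intercept is 1/Vmax, so Vmax = 1/0.0971 = 10.3 μM/s.
The slope is Km/Vmax, so Km = 0.225 × 10.3 = 2.32 mM.
Then v = 10.3 × 2.96/(2.32 + 2.96) = 5.78 μM/s.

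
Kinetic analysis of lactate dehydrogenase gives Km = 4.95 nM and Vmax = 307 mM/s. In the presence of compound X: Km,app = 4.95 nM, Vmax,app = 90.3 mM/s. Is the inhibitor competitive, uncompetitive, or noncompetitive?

Vmax decreases (307 → 90.3 mM/s) while Km is unchanged — pure noncompetitive inhibition.

noncompetitive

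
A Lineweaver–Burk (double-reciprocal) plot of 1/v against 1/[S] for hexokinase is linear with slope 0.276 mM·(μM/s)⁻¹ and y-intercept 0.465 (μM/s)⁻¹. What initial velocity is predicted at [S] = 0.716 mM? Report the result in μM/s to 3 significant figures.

The y-intercept is 1/Vmax, so Vmax = 1/0.465 = 2.15 μM/s.
The slope is Km/Vmax, so Km = 0.276 × 2.15 = 0.594 mM.
Then v = 2.15 × 0.716/(0.594 + 0.716) = 1.18 μM/s.

1.18 μM/s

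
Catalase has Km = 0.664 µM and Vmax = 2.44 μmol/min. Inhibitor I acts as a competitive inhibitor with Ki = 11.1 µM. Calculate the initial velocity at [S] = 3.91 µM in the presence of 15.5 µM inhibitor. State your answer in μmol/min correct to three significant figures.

1.73 μmol/min

With α = 1 + [I]/Ki = 1 + 15.5/11.1 = 2.396, the competitive rate law is v = Vmax[S] / (αKm + [S]).
v = 2.44×3.91 / (2.396×0.664 + 3.91) = 9.540/5.501 = 1.73 μmol/min.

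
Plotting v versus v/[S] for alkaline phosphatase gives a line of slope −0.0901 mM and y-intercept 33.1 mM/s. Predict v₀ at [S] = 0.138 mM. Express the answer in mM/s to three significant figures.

In the Eadie–Hofstee form v = Vmax − Km·(v/[S]), the slope is −Km and the intercept is Vmax, so Km = 0.0901 mM and Vmax = 33.1 mM/s.
v = 33.1 × 0.138/(0.0901 + 0.138) = 20.0 mM/s.

20.0 mM/s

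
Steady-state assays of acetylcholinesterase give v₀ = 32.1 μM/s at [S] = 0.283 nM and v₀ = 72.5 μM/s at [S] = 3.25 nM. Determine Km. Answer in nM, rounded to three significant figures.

In reciprocal form, 1/v = (Km/Vmax)·(1/[S]) + 1/Vmax. The two points give (1/[S], 1/v) = (3.534, 0.03115) and (0.3077, 0.01379).
Slope = (0.03115 − 0.01379)/(3.534 − 0.3077) = 0.005381; intercept = 0.03115 − 0.005381×3.534 = 0.01214.
Vmax = 1/intercept = 82.4 μM/s; Km = slope × Vmax = 0.005381 × 82.4 = 0.443 nM.

0.443 nM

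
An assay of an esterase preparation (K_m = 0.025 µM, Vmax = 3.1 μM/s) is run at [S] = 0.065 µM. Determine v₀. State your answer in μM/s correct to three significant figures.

[S]/(Km+[S]) = 0.065/0.09000 = 0.7222, the fractional saturation.
v = 0.7222 × Vmax = 0.7222 × 3.1 = 2.24 μM/s.

2.24 μM/s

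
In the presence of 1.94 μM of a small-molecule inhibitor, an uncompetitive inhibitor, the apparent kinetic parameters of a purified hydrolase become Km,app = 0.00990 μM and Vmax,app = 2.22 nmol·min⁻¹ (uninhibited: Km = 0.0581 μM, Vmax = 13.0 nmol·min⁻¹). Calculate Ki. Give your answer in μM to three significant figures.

0.400 μM

Uncompetitive: Vmax,app = Vmax/α (and Km,app = Km/α) with α = 1 + [I]/Ki.
α = Vmax/Vmax,app = 13.0/2.22 = 5.856.
Since α = 1 + [I]/Ki, [I]/Ki = 5.856 − 1 = 4.856 and Ki = 1.94/4.856 = 0.400 μM.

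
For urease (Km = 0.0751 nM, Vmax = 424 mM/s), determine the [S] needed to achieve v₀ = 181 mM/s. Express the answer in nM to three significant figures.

The required fractional saturation is v/Vmax = 181/424 = 0.4269.
Then [S]/(Km+[S]) = 0.4269 ⇒ [S] = 0.0751 × 0.4269/(1 − 0.4269) = 0.0559 nM.

0.0559 nM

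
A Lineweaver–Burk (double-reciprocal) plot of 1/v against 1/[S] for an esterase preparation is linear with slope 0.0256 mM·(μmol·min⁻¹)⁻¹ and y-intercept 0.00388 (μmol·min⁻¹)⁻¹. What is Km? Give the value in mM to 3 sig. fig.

6.60 mM

y-intercept = 1/Vmax ⇒ Vmax = 258 μmol·min⁻¹; slope = Km/Vmax ⇒ Km = slope × Vmax.
Km = 0.0256 × 258 = 6.60 mM.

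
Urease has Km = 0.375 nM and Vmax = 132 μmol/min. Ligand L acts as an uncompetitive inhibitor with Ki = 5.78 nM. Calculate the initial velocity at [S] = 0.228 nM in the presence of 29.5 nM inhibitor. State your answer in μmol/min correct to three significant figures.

17.0 μmol/min

With α = 1 + [I]/Ki = 1 + 29.5/5.78 = 6.104, the uncompetitive rate law is v = (Vmax/α)·[S] / (Km/α + [S]).
v = (132/6.104)×0.228 / (0.375/6.104 + 0.228) = 4.931/0.2894 = 17.0 μmol/min.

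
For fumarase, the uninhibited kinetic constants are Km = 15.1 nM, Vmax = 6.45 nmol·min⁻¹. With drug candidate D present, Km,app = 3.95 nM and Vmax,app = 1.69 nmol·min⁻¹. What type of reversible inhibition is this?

Both Km and Vmax decrease by the same factor (~3.82-fold) — characteristic of uncompetitive inhibition.

uncompetitive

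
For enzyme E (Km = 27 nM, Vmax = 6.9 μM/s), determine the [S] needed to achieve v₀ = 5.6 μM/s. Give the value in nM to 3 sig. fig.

The required fractional saturation is v/Vmax = 5.6/6.9 = 0.8116.
Then [S]/(Km+[S]) = 0.8116 ⇒ [S] = 27 × 0.8116/(1 − 0.8116) = 116 nM.

116 nM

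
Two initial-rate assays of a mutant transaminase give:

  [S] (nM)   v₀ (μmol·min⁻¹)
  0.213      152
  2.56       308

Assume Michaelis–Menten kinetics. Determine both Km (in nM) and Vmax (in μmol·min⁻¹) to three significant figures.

In reciprocal form, 1/v = (Km/Vmax)·(1/[S]) + 1/Vmax. The two points give (1/[S], 1/v) = (4.695, 0.006579) and (0.3906, 0.003247).
Slope = (0.006579 − 0.003247)/(4.695 − 0.3906) = 0.0007742; intercept = 0.006579 − 0.0007742×4.695 = 0.002944.
Vmax = 1/intercept = 340 μmol·min⁻¹; Km = slope × Vmax = 0.0007742 × 340 = 0.263 nM.

Km = 0.263 nM; Vmax = 340 μmol·min⁻¹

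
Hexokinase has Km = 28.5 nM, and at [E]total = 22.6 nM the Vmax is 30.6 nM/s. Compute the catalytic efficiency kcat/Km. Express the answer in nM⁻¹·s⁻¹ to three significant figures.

0.0475 nM⁻¹·s⁻¹

kcat = Vmax/[E]total = 30.6/22.6 = 1.35 s⁻¹.
kcat/Km = 1.35/28.5 = 0.0475 nM⁻¹·s⁻¹.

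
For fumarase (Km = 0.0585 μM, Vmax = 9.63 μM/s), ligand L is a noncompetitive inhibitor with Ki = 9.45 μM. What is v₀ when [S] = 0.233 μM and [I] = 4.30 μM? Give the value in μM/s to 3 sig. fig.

5.29 μM/s

α = 1 + [I]/Ki = 1 + 4.30/9.45 = 1.455.
For a noncompetitive inhibitor, Vmax is reduced to Vmax/α while Km is unchanged: Km,app = 0.0585 μM, Vmax,app = 6.62 μM/s.
v = Vmax,app·[S]/(Km,app + [S]) = 6.62 × 0.233/(0.0585 + 0.233) = 5.29 μM/s.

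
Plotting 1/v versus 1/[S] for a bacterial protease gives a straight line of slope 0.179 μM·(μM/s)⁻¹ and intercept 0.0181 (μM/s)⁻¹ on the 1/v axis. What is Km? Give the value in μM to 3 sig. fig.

y-intercept = 1/Vmax ⇒ Vmax = 55.2 μM/s; slope = Km/Vmax ⇒ Km = slope × Vmax.
Km = 0.179 × 55.2 = 9.89 μM.

9.89 μM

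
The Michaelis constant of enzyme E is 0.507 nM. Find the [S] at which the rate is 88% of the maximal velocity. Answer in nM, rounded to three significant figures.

3.72 nM

v/Vmax = [S]/(Km+[S]) = 0.88, so [S] = Km·0.88/(1 − 0.88) = 0.507 × 7.333.
[S] = 3.72 nM.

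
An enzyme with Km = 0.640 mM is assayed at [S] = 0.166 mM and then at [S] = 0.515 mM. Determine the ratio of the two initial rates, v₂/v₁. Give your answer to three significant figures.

Since Vmax cancels, v₂/v₁ = [S]₂(Km+[S]₁) / [S]₁(Km+[S]₂).
= 0.515×(0.640+0.166) / (0.166×(0.640+0.515)) = 0.4151/0.1917 = 2.16.

2.16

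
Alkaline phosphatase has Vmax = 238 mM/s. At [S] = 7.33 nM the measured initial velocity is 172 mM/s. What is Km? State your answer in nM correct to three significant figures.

2.81 nM

v/Vmax = 172/238 = 0.7227 = [S]/(Km+[S]).
So Km + [S] = [S]/0.7227 = 10.14 nM, giving Km = 10.14 − 7.33 = 2.81 nM.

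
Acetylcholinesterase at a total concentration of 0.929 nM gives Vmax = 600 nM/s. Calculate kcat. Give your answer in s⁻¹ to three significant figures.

kcat = Vmax/[E]total = 600 nM/s / 0.929 nM = 646 s⁻¹.

646 s⁻¹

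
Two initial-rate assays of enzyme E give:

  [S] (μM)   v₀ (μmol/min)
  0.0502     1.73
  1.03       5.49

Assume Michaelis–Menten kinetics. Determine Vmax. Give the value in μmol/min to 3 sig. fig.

6.18 μmol/min

From v = Vmax[S]/(Km+[S]), each point gives Vmax = v(Km+[S])/[S].
Equating: 1.73(Km+0.0502)/0.0502 = 5.49(Km+1.03)/1.03.
34.46·Km + 1.73 = 5.330·Km + 5.49, so (34.46 − 5.330)·Km = 5.49 − 1.73.
Km = 3.760/29.13 = 0.129 μM; then Vmax = 1.73(0.129+0.0502)/0.0502 = 6.18 μmol/min.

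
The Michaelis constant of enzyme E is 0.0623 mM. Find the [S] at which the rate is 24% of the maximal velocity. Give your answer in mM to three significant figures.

0.0197 mM

v/Vmax = [S]/(Km+[S]) = 0.24, so [S] = Km·0.24/(1 − 0.24) = 0.0623 × 0.3158.
[S] = 0.0197 mM.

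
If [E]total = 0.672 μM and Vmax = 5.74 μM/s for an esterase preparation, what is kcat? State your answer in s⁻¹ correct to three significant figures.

kcat = Vmax/[E]total = 5.74 μM/s / 0.672 μM = 8.54 s⁻¹.

8.54 s⁻¹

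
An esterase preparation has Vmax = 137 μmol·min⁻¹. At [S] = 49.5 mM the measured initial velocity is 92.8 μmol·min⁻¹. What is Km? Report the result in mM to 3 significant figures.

From v = Vmax[S]/(Km+[S]), Km = [S](Vmax − v)/v.
Km = 49.5 × (137 − 92.8) / 92.8 = 2188/92.8 = 23.6 mM.

23.6 mM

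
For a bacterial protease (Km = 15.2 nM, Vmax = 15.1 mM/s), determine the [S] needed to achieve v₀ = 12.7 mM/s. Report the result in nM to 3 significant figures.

80.4 nM

The required fractional saturation is v/Vmax = 12.7/15.1 = 0.8411.
Then [S]/(Km+[S]) = 0.8411 ⇒ [S] = 15.2 × 0.8411/(1 − 0.8411) = 80.4 nM.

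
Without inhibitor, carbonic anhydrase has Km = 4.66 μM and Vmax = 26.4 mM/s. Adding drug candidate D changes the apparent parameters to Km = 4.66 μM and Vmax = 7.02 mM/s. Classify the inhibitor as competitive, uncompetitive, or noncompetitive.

noncompetitive

Vmax decreases (26.4 → 7.02 mM/s) while Km is unchanged — pure noncompetitive inhibition.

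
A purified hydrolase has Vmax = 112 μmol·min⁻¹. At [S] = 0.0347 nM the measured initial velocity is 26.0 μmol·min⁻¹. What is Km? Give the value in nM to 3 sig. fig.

0.115 nM

From v = Vmax[S]/(Km+[S]), Km = [S](Vmax − v)/v.
Km = 0.0347 × (112 − 26.0) / 26.0 = 2.984/26.0 = 0.115 nM.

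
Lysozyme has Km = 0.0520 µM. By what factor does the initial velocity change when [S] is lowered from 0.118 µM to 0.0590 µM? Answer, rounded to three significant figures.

The fractional saturations are [S]/(Km+[S]) = 0.118/0.1700 = 0.6941 and 0.0590/0.1110 = 0.5315.
v₂/v₁ is just their ratio: 0.5315/0.6941 = 0.766.

0.766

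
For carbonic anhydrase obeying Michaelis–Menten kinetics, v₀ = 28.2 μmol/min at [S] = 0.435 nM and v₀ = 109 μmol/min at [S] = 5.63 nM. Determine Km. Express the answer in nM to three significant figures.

In reciprocal form, 1/v = (Km/Vmax)·(1/[S]) + 1/Vmax. The two points give (1/[S], 1/v) = (2.299, 0.03546) and (0.1776, 0.009174).
Slope = (0.03546 − 0.009174)/(2.299 − 0.1776) = 0.01239; intercept = 0.03546 − 0.01239×2.299 = 0.006973.
Vmax = 1/intercept = 143 μmol/min; Km = slope × Vmax = 0.01239 × 143 = 1.78 nM.

1.78 nM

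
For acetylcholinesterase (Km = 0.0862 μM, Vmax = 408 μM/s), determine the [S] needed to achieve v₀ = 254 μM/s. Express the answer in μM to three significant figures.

Rearranging v = Vmax[S]/(Km+[S]) gives [S] = Km·v/(Vmax − v).
[S] = 0.0862 × 254 / (408 − 254) = 21.89/154.0 = 0.142 μM.

0.142 μM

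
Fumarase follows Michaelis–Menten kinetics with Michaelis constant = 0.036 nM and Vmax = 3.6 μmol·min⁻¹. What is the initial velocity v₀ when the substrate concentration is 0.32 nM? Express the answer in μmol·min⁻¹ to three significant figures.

3.24 μmol·min⁻¹

[S]/(Km+[S]) = 0.32/0.3560 = 0.8989, the fractional saturation.
v = 0.8989 × Vmax = 0.8989 × 3.6 = 3.24 μmol·min⁻¹.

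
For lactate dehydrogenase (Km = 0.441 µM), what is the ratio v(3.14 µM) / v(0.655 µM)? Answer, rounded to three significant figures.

1.47

Since Vmax cancels, v₂/v₁ = [S]₂(Km+[S]₁) / [S]₁(Km+[S]₂).
= 3.14×(0.441+0.655) / (0.655×(0.441+3.14)) = 3.441/2.346 = 1.47.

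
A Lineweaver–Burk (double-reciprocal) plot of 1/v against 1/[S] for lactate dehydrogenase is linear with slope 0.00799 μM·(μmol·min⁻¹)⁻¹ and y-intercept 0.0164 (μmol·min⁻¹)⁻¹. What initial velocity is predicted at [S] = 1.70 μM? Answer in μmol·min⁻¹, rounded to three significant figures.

47.4 μmol·min⁻¹

The y-intercept is 1/Vmax, so Vmax = 1/0.0164 = 61.0 μmol·min⁻¹.
The slope is Km/Vmax, so Km = 0.00799 × 61.0 = 0.487 μM.
Then v = 61.0 × 1.70/(0.487 + 1.70) = 47.4 μmol·min⁻¹.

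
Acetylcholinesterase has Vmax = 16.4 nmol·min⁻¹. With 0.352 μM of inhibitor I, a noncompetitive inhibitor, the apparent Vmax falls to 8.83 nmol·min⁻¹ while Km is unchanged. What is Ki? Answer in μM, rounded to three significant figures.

Noncompetitive: Vmax,app = Vmax/α with α = 1 + [I]/Ki.
α = Vmax/Vmax,app = 16.4/8.83 = 1.857.
Since α = 1 + [I]/Ki, [I]/Ki = 1.857 − 1 = 0.8573 and Ki = 0.352/0.8573 = 0.411 μM.

0.411 μM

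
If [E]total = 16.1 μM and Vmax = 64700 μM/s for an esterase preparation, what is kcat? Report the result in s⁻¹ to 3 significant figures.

kcat = Vmax/[E]total = 64700 μM/s / 16.1 μM = 4020 s⁻¹.

4020 s⁻¹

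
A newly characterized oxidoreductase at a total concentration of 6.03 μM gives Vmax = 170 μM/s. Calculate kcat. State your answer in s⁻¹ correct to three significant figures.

kcat = Vmax/[E]total = 170 μM/s / 6.03 μM = 28.2 s⁻¹.

28.2 s⁻¹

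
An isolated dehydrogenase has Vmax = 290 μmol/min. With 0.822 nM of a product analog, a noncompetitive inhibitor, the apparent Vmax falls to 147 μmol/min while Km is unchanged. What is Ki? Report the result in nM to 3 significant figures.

0.845 nM

Noncompetitive: Vmax,app = Vmax/α with α = 1 + [I]/Ki.
α = Vmax/Vmax,app = 290/147 = 1.973.
Ki = [I]/(α − 1) = 0.822/0.9728 = 0.845 nM.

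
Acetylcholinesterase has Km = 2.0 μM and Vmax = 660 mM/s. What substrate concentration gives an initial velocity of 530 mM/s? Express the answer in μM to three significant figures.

8.15 μM

The required fractional saturation is v/Vmax = 530/660 = 0.8030.
Then [S]/(Km+[S]) = 0.8030 ⇒ [S] = 2.0 × 0.8030/(1 − 0.8030) = 8.15 μM.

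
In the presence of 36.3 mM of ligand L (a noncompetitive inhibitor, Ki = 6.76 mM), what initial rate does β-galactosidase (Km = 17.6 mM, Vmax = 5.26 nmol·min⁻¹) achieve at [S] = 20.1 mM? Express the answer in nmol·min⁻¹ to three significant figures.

0.440 nmol·min⁻¹

α = 1 + [I]/Ki = 1 + 36.3/6.76 = 6.370.
For a noncompetitive inhibitor, Vmax is reduced to Vmax/α while Km is unchanged: Km,app = 17.6 mM, Vmax,app = 0.826 nmol·min⁻¹.
v = Vmax,app·[S]/(Km,app + [S]) = 0.826 × 20.1/(17.6 + 20.1) = 0.440 nmol·min⁻¹.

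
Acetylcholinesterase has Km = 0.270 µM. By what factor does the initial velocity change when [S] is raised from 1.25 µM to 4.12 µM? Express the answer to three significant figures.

1.14

Since Vmax cancels, v₂/v₁ = [S]₂(Km+[S]₁) / [S]₁(Km+[S]₂).
= 4.12×(0.270+1.25) / (1.25×(0.270+4.12)) = 6.262/5.488 = 1.14.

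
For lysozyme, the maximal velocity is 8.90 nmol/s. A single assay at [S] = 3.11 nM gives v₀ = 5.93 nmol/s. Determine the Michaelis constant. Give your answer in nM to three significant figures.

1.56 nM

v/Vmax = 5.93/8.90 = 0.6663 = [S]/(Km+[S]).
So Km + [S] = [S]/0.6663 = 4.668 nM, giving Km = 4.668 − 3.11 = 1.56 nM.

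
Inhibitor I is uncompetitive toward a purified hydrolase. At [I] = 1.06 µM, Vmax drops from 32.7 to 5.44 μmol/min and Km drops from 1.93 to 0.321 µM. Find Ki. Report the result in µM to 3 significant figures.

Uncompetitive: Vmax,app = Vmax/α (and Km,app = Km/α) with α = 1 + [I]/Ki.
α = Vmax/Vmax,app = 32.7/5.44 = 6.011.
Since α = 1 + [I]/Ki, [I]/Ki = 6.011 − 1 = 5.011 and Ki = 1.06/5.011 = 0.212 µM.

0.212 µM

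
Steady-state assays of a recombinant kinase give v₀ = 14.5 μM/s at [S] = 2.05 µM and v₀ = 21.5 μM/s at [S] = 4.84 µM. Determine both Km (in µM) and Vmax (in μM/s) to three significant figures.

Km = 2.66 µM; Vmax = 33.3 μM/s

In reciprocal form, 1/v = (Km/Vmax)·(1/[S]) + 1/Vmax. The two points give (1/[S], 1/v) = (0.4878, 0.06897) and (0.2066, 0.04651).
Slope = (0.06897 − 0.04651)/(0.4878 − 0.2066) = 0.07985; intercept = 0.06897 − 0.07985×0.4878 = 0.03001.
Vmax = 1/intercept = 33.3 μM/s; Km = slope × Vmax = 0.07985 × 33.3 = 2.66 µM.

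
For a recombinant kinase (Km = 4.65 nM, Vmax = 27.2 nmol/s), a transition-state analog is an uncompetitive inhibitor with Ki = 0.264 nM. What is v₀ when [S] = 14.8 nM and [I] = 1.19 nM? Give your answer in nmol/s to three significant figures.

4.67 nmol/s

α = 1 + [I]/Ki = 1 + 1.19/0.264 = 5.508.
For an uncompetitive inhibitor, both parameters are divided by α, giving Vmax/α and Km/α: Km,app = 0.844 nM, Vmax,app = 4.94 nmol/s.
v = Vmax,app·[S]/(Km,app + [S]) = 4.94 × 14.8/(0.844 + 14.8) = 4.67 nmol/s.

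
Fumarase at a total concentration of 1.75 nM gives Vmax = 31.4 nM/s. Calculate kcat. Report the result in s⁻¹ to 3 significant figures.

kcat = Vmax/[E]total = 31.4 nM/s / 1.75 nM = 17.9 s⁻¹.

17.9 s⁻¹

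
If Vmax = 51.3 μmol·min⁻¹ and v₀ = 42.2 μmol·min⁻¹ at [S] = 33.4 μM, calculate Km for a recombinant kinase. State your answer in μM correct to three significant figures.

7.20 μM

From v = Vmax[S]/(Km+[S]), Km = [S](Vmax − v)/v.
Km = 33.4 × (51.3 − 42.2) / 42.2 = 303.9/42.2 = 7.20 μM.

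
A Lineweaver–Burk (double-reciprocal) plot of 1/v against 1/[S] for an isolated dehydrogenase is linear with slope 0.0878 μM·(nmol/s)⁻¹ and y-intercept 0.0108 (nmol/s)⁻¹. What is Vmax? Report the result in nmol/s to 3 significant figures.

92.6 nmol/s

The y-intercept of a Lineweaver–Burk plot equals 1/Vmax, so Vmax = 1/0.0108 = 92.6 nmol/s.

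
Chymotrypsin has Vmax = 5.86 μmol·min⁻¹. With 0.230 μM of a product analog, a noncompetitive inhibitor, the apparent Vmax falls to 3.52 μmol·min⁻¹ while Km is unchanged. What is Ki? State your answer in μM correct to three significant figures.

0.346 μM

Noncompetitive: Vmax,app = Vmax/α with α = 1 + [I]/Ki.
α = Vmax/Vmax,app = 5.86/3.52 = 1.665.
Ki = [I]/(α − 1) = 0.230/0.6648 = 0.346 μM.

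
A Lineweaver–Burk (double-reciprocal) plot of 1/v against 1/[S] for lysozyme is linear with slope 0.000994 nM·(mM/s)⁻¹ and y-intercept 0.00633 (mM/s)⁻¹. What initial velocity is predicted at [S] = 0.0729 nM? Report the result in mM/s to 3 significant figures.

50.1 mM/s

The y-intercept is 1/Vmax, so Vmax = 1/0.00633 = 158 mM/s.
The slope is Km/Vmax, so Km = 0.000994 × 158 = 0.157 nM.
Then v = 158 × 0.0729/(0.157 + 0.0729) = 50.1 mM/s.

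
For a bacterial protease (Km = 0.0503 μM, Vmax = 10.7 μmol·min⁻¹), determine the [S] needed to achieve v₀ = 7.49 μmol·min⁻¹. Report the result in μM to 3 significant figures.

0.117 μM

Rearranging v = Vmax[S]/(Km+[S]) gives [S] = Km·v/(Vmax − v).
[S] = 0.0503 × 7.49 / (10.7 − 7.49) = 0.3767/3.210 = 0.117 μM.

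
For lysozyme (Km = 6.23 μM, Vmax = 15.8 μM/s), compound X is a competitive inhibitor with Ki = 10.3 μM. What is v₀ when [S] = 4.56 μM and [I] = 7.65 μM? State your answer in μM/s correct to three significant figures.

With α = 1 + [I]/Ki = 1 + 7.65/10.3 = 1.743, the competitive rate law is v = Vmax[S] / (αKm + [S]).
v = 15.8×4.56 / (1.743×6.23 + 4.56) = 72.05/15.42 = 4.67 μM/s.

4.67 μM/s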